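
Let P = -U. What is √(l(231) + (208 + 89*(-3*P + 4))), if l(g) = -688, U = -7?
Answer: I*√1993 ≈ 44.643*I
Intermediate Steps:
P = 7 (P = -1*(-7) = 7)
√(l(231) + (208 + 89*(-3*P + 4))) = √(-688 + (208 + 89*(-3*7 + 4))) = √(-688 + (208 + 89*(-21 + 4))) = √(-688 + (208 + 89*(-17))) = √(-688 + (208 - 1513)) = √(-688 - 1305) = √(-1993) = I*√1993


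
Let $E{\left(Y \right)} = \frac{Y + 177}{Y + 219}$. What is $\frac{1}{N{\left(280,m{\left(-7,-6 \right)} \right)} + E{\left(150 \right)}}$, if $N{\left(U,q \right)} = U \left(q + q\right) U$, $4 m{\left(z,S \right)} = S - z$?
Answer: $\frac{123}{4821709} \approx 2.551 \cdot 10^{-5}$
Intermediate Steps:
$m{\left(z,S \right)} = - \frac{z}{4} + \frac{S}{4}$ ($m{\left(z,S \right)} = \frac{S - z}{4} = - \frac{z}{4} + \frac{S}{4}$)
$N{\left(U,q \right)} = 2 q U^{2}$ ($N{\left(U,q \right)} = U 2 q U = 2 U q U = 2 q U^{2}$)
$E{\left(Y \right)} = \frac{177 + Y}{219 + Y}$
$\frac{1}{N{\left(280,m{\left(-7,-6 \right)} \right)} + E{\left(150 \right)}} = \frac{1}{2 \left(\left(- \frac{1}{4}\right) \left(-7\right) + \frac{1}{4} \left(-6\right)\right) 280^{2} + \frac{177 + 150}{219 + 150}} = \frac{1}{2 \left(\frac{7}{4} - \frac{3}{2}\right) 78400 + \frac{1}{369} \cdot 327} = \frac{1}{2 \cdot \frac{1}{4} \cdot 78400 + \frac{1}{369} \cdot 327} = \frac{1}{39200 + \frac{109}{123}} = \frac{1}{\frac{4821709}{123}} = \frac{123}{4821709}$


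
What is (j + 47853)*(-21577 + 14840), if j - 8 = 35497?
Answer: -561582846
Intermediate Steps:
j = 35505 (j = 8 + 35497 = 35505)
(j + 47853)*(-21577 + 14840) = (35505 + 47853)*(-21577 + 14840) = 83358*(-6737) = -561582846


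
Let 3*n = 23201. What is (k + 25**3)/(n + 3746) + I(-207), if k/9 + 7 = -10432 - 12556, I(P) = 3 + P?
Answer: -7599546/34439 ≈ -220.67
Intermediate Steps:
k = -206955 (k = -63 + 9*(-10432 - 12556) = -63 + 9*(-22988) = -63 - 206892 = -206955)
n = 23201/3 (n = (1/3)*23201 = 23201/3 ≈ 7733.7)
(k + 25**3)/(n + 3746) + I(-207) = (-206955 + 25**3)/(23201/3 + 3746) + (3 - 207) = (-206955 + 15625)/(34439/3) - 204 = -191330*3/34439 - 204 = -573990/34439 - 204 = -7599546/34439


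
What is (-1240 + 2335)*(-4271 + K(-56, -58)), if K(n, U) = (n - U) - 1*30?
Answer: -4707405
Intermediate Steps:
K(n, U) = -30 + n - U (K(n, U) = (n - U) - 30 = -30 + n - U)
(-1240 + 2335)*(-4271 + K(-56, -58)) = (-1240 + 2335)*(-4271 + (-30 - 56 - 1*(-58))) = 1095*(-4271 + (-30 - 56 + 58)) = 1095*(-4271 - 28) = 1095*(-4299) = -4707405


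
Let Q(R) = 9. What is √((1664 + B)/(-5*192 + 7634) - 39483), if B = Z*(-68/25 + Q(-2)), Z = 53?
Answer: I*√43966233909946/33370 ≈ 198.7*I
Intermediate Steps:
B = 8321/25 (B = 53*(-68/25 + 9) = 53*(157/25) = 8321/25 ≈ 332.84)
√((1664 + B)/(-5*192 + 7634) - 39483) = √((1664 + 8321/25)/(-5*192 + 7634) - 39483) = √(49921/(25*(-960 + 7634)) - 39483) = √((49921/25)/6674 - 39483) = √((49921/25)*(1/6674) - 39483) = √(49921/166850 - 39483) = √(-6587688629/166850) = I*√43966233909946/33370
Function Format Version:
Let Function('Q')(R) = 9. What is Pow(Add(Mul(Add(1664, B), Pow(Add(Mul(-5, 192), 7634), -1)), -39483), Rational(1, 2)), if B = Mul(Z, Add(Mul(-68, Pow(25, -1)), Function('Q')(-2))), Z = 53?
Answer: Mul(Rational(1, 33370), I, Pow(43966233909946, Rational(1, 2))) ≈ Mul(198.70, I)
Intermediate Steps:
B = Rational(8321, 25) (B = Mul(53, Add(Mul(-68, Pow(25, -1)), 9)) = Mul(53, Add(Mul(-68, Rational(1, 25)), 9)) = Mul(53, Add(Rational(-68, 25), 9)) = Mul(53, Rational(157, 25)) = Rational(8321, 25) ≈ 332.84)
Pow(Add(Mul(Add(1664, B), Pow(Add(Mul(-5, 192), 7634), -1)), -39483), Rational(1, 2)) = Pow(Add(Mul(Add(1664, Rational(8321, 25)), Pow(Add(Mul(-5, 192), 7634), -1)), -39483), Rational(1, 2)) = Pow(Add(Mul(Rational(49921, 25), Pow(Add(-960, 7634), -1)), -39483), Rational(1, 2)) = Pow(Add(Mul(Rational(49921, 25), Pow(6674, -1)), -39483), Rational(1, 2)) = Pow(Add(Mul(Rational(49921, 25), Rational(1, 6674)), -39483), Rational(1, 2)) = Pow(Add(Rational(49921, 166850), -39483), Rational(1, 2)) = Pow(Rational(-6587688629, 166850), Rational(1, 2)) = Mul(Rational(1, 33370), I, Pow(43966233909946, Rational(1, 2)))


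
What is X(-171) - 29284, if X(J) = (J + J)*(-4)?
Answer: -27916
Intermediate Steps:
X(J) = -8*J (X(J) = (2*J)*(-4) = -8*J)
X(-171) - 29284 = -8*(-171) - 29284 = 1368 - 29284 = -27916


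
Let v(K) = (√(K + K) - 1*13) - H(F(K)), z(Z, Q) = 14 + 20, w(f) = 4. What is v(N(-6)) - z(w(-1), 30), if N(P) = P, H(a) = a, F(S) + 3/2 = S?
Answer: -79/2 + 2*I*√3 ≈ -39.5 + 3.4641*I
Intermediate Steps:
z(Z, Q) = 34
F(S) = -3/2 + S
v(K) = -23/2 - K + √2*√K (v(K) = (√(K + K) - 1*13) - (-3/2 + K) = (√(2*K) - 13) + (3/2 - K) = (√2*√K - 13) + (3/2 - K) = (-13 + √2*√K) + (3/2 - K) = -23/2 - K + √2*√K)
v(N(-6)) - z(w(-1), 30) = (-23/2 - 1*(-6) + √2*√(-6)) - 1*34 = (-23/2 + 6 + √2*(I*√6)) - 34 = (-23/2 + 6 + 2*I*√3) - 34 = (-11/2 + 2*I*√3) - 34 = -79/2 + 2*I*√3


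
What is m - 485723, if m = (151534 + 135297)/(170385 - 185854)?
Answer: -7513935918/15469 ≈ -4.8574e+5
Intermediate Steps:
m = -286831/15469 (m = 286831/(-15469) = 286831*(-1/15469) = -286831/15469 ≈ -18.542)
m - 485723 = -286831/15469 - 485723 = -7513935918/15469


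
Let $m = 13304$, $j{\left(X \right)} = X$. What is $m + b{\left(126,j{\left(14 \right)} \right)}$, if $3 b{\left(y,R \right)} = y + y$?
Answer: $13388$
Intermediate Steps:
$b{\left(y,R \right)} = \frac{2 y}{3}$ ($b{\left(y,R \right)} = \frac{y + y}{3} = \frac{2 y}{3}$)
$m + b{\left(126,j{\left(14 \right)} \right)} = 13304 + \frac{2}{3} \cdot 126 = 13304 + 84 = 13388$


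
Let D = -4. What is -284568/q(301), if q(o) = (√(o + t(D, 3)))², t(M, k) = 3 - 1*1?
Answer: -94856/101 ≈ -939.17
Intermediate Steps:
t(M, k) = 2 (t(M, k) = 3 - 1 = 2)
q(o) = 2 + o (q(o) = (√(o + 2))² = (√(2 + o))² = 2 + o)
-284568/q(301) = -284568/(2 + 301) = -284568/303 = -284568*1/303 = -94856/101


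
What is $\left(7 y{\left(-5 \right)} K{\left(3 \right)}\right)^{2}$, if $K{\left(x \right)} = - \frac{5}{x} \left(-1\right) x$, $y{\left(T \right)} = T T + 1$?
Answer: $828100$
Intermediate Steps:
$y{\left(T \right)} = 1 + T^{2}$ ($y{\left(T \right)} = T^{2} + 1 = 1 + T^{2}$)
$K{\left(x \right)} = 5$ ($K{\left(x \right)} = \frac{5}{x} x = 5$)
$\left(7 y{\left(-5 \right)} K{\left(3 \right)}\right)^{2} = \left(7 \left(1 + \left(-5\right)^{2}\right) 5\right)^{2} = \left(7 \left(1 + 25\right) 5\right)^{2} = \left(7 \cdot 26 \cdot 5\right)^{2} = \left(182 \cdot 5\right)^{2} = 910^{2} = 828100$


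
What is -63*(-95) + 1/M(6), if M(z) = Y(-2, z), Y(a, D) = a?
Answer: 11969/2 ≈ 5984.5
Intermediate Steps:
M(z) = -2
-63*(-95) + 1/M(6) = -63*(-95) + 1/(-2) = 5985 - 1/2 = 11969/2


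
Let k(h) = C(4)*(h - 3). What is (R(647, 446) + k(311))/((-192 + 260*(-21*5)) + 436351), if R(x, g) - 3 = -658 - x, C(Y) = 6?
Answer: 546/408859 ≈ 0.0013354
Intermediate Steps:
R(x, g) = -655 - x (R(x, g) = 3 + (-658 - x) = -655 - x)
k(h) = -18 + 6*h (k(h) = 6*(h - 3) = 6*(-3 + h) = -18 + 6*h)
(R(647, 446) + k(311))/((-192 + 260*(-21*5)) + 436351) = ((-655 - 1*647) + (-18 + 6*311))/((-192 + 260*(-21*5)) + 436351) = ((-655 - 647) + (-18 + 1866))/((-192 + 260*(-105)) + 436351) = (-1302 + 1848)/((-192 - 27300) + 436351) = 546/(-27492 + 436351) = 546/408859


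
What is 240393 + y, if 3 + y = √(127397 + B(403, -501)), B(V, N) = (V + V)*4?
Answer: 240390 + √130621 ≈ 2.4075e+5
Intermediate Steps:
B(V, N) = 8*V (B(V, N) = (2*V)*4 = 8*V)
y = -3 + √130621 (y = -3 + √(127397 + 8*403) = -3 + √(127397 + 3224) = -3 + √130621 ≈ 358.42)
240393 + y = 240393 + (-3 + √130621) = 240390 + √130621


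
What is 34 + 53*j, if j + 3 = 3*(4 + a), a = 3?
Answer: 988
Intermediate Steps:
j = 18 (j = -3 + 3*(4 + 3) = -3 + 3*7 = -3 + 21 = 18)
34 + 53*j = 34 + 53*18 = 34 + 954 = 988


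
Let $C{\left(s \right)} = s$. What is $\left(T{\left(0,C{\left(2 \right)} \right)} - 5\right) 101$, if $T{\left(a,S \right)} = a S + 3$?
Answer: $-202$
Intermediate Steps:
$T{\left(a,S \right)} = 3 + S a$ ($T{\left(a,S \right)} = S a + 3 = 3 + S a$)
$\left(T{\left(0,C{\left(2 \right)} \right)} - 5\right) 101 = \left(\left(3 + 2 \cdot 0\right) - 5\right) 101 = \left(\left(3 + 0\right) - 5\right) 101 = \left(3 - 5\right) 101 = \left(-2\right) 101 = -202$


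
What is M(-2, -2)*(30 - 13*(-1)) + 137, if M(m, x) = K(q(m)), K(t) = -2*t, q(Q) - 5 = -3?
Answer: -35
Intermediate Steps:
q(Q) = 2 (q(Q) = 5 - 3 = 2)
M(m, x) = -4 (M(m, x) = -2*2 = -4)
M(-2, -2)*(30 - 13*(-1)) + 137 = -4*(30 - 13*(-1)) + 137 = -4*(30 - 1*(-13)) + 137 = -4*(30 + 13) + 137 = -4*43 + 137 = -172 + 137 = -35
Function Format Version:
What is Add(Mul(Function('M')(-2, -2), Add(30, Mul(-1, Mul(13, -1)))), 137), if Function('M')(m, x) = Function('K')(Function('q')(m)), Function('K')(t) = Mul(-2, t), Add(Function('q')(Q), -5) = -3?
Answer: -35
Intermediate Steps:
Function('q')(Q) = 2 (Function('q')(Q) = Add(5, -3) = 2)
Function('M')(m, x) = -4 (Function('M')(m, x) = Mul(-2, 2) = -4)
Add(Mul(Function('M')(-2, -2), Add(30, Mul(-1, Mul(13, -1)))), 137) = Add(Mul(-4, Add(30, Mul(-1, Mul(13, -1)))), 137) = Add(Mul(-4, Add(30, Mul(-1, -13))), 137) = Add(Mul(-4, Add(30, 13)), 137) = Add(Mul(-4, 43), 137) = Add(-172, 137) = -35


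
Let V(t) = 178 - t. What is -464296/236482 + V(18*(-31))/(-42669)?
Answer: -9992548388/5045225229 ≈ -1.9806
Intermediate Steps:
-464296/236482 + V(18*(-31))/(-42669) = -464296/236482 + (178 - 18*(-31))/(-42669) = -464296*1/236482 + (178 - 1*(-558))*(-1/42669) = -232148/118241 + (178 + 558)*(-1/42669) = -232148/118241 + 736*(-1/42669) = -232148/118241 - 736/42669 = -9992548388/5045225229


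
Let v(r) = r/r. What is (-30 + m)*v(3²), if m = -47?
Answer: -77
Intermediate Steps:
v(r) = 1
(-30 + m)*v(3²) = (-30 - 47)*1 = -77*1 = -77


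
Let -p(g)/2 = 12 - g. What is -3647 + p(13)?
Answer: -3645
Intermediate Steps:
p(g) = -24 + 2*g (p(g) = -2*(12 - g) = -24 + 2*g)
-3647 + p(13) = -3647 + (-24 + 2*13) = -3647 + (-24 + 26) = -3647 + 2 = -3645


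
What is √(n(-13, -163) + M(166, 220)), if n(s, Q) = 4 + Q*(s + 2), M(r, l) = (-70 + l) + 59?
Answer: √2006 ≈ 44.788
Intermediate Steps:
M(r, l) = -11 + l
n(s, Q) = 4 + Q*(2 + s)
√(n(-13, -163) + M(166, 220)) = √((4 + 2*(-163) - 163*(-13)) + (-11 + 220)) = √((4 - 326 + 2119) + 209) = √(1797 + 209) = √2006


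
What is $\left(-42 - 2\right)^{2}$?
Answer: $1936$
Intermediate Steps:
$\left(-42 - 2\right)^{2} = \left(-44\right)^{2} = 1936$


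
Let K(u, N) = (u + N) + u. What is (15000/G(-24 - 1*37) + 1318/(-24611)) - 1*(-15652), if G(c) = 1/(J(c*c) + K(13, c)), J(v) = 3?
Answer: -11428069946/24611 ≈ -4.6435e+5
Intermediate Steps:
K(u, N) = N + 2*u (K(u, N) = (N + u) + u = N + 2*u)
G(c) = 1/(29 + c) (G(c) = 1/(3 + (c + 2*13)) = 1/(3 + (c + 26)) = 1/(3 + (26 + c)) = 1/(29 + c))
(15000/G(-24 - 1*37) + 1318/(-24611)) - 1*(-15652) = (15000/(1/(29 + (-24 - 1*37))) + 1318/(-24611)) - 1*(-15652) = (15000/(1/(29 + (-24 - 37))) + 1318*(-1/24611)) + 15652 = (15000/(1/(29 - 61)) - 1318/24611) + 15652 = (15000/(1/(-32)) - 1318/24611) + 15652 = (15000/(-1/32) - 1318/24611) + 15652 = (15000*(-32) - 1318/24611) + 15652 = (-480000 - 1318/24611) + 15652 = -11813281318/24611 + 15652 = -11428069946/24611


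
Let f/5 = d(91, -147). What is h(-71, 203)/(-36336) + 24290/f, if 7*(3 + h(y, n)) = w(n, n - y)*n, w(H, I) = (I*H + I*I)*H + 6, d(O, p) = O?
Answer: -3325744559/157456 ≈ -21122.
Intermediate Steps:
w(H, I) = 6 + H*(I² + H*I) (w(H, I) = (H*I + I²)*H + 6 = (I² + H*I)*H + 6 = H*(I² + H*I) + 6 = 6 + H*(I² + H*I))
f = 455 (f = 5*91 = 455)
h(y, n) = -3 + n*(6 + n*(n - y)² + n²*(n - y))/7 (h(y, n) = -3 + ((6 + n*(n - y)² + (n - y)*n²)*n)/7 = -3 + ((6 + n*(n - y)² + n²*(n - y))*n)/7 = -3 + (n*(6 + n*(n - y)² + n²*(n - y)))/7 = -3 + n*(6 + n*(n - y)² + n²*(n - y))/7)
h(-71, 203)/(-36336) + 24290/f = (-3 + (⅐)*203*(6 + 203*(203 - 1*(-71))² + 203²*(203 - 1*(-71))))/(-36336) + 24290/455 = (-3 + (⅐)*203*(6 + 203*(203 + 71)² + 41209*(203 + 71)))*(-1/36336) + 24290*(1/455) = (-3 + (⅐)*203*(6 + 203*274² + 41209*274))*(-1/36336) + 694/13 = (-3 + (⅐)*203*(6 + 203*75076 + 11291266))*(-1/36336) + 694/13 = (-3 + (⅐)*203*(6 + 15240428 + 11291266))*(-1/36336) + 694/13 = (-3 + (⅐)*203*26531700)*(-1/36336) + 694/13 = (-3 + 769419300)*(-1/36336) + 694/13 = 769419297*(-1/36336) + 694/13 = -256473099/12112 + 694/13 = -3325744559/157456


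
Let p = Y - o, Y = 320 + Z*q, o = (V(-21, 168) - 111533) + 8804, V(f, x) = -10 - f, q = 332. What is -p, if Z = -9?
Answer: -100050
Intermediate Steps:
o = -102718 (o = ((-10 - 1*(-21)) - 111533) + 8804 = ((-10 + 21) - 111533) + 8804 = (11 - 111533) + 8804 = -111522 + 8804 = -102718)
Y = -2668 (Y = 320 - 9*332 = 320 - 2988 = -2668)
p = 100050 (p = -2668 - 1*(-102718) = -2668 + 102718 = 100050)
-p = -1*100050 = -100050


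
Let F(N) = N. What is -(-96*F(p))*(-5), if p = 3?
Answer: -1440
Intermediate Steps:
-(-96*F(p))*(-5) = -(-96*3)*(-5) = -(-288)*(-5) = -1*1440 = -1440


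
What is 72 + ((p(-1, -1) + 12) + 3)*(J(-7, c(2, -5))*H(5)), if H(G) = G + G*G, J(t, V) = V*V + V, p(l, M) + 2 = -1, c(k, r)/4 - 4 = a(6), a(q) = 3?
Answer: 292392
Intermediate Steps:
c(k, r) = 28 (c(k, r) = 16 + 4*3 = 16 + 12 = 28)
p(l, M) = -3 (p(l, M) = -2 - 1 = -3)
J(t, V) = V + V**2 (J(t, V) = V**2 + V = V + V**2)
H(G) = G + G**2
72 + ((p(-1, -1) + 12) + 3)*(J(-7, c(2, -5))*H(5)) = 72 + ((-3 + 12) + 3)*((28*(1 + 28))*(5*(1 + 5))) = 72 + (9 + 3)*((28*29)*(5*6)) = 72 + 12*(812*30) = 72 + 12*24360 = 72 + 292320 = 292392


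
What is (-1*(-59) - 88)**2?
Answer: 841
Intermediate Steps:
(-1*(-59) - 88)**2 = (59 - 88)**2 = (-29)**2 = 841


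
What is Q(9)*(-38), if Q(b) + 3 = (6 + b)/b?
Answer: 152/3 ≈ 50.667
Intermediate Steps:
Q(b) = -3 + (6 + b)/b
Q(9)*(-38) = (-2 + 6/9)*(-38) = (-2 + 6*(⅑))*(-38) = (-2 + ⅔)*(-38) = -4/3*(-38) = 152/3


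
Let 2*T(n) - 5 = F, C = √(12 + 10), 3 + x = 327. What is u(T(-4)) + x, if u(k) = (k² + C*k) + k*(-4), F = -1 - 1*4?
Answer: 324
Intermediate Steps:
x = 324 (x = -3 + 327 = 324)
F = -5 (F = -1 - 4 = -5)
C = √22 ≈ 4.6904
T(n) = 0 (T(n) = 5/2 + (½)*(-5) = 5/2 - 5/2 = 0)
u(k) = k² - 4*k + k*√22 (u(k) = (k² + √22*k) + k*(-4) = (k² + k*√22) - 4*k = k² - 4*k + k*√22)
u(T(-4)) + x = 0*(-4 + 0 + √22) + 324 = 0*(-4 + √22) + 324 = 0 + 324 = 324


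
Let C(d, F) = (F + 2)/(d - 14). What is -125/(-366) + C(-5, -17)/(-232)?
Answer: 272755/806664 ≈ 0.33813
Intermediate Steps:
C(d, F) = (2 + F)/(-14 + d)
-125/(-366) + C(-5, -17)/(-232) = -125/(-366) + ((2 - 17)/(-14 - 5))/(-232) = -125*(-1/366) + (-15/(-19))*(-1/232) = 125/366 - 1/19*(-15)*(-1/232) = 125/366 + (15/19)*(-1/232) = 125/366 - 15/4408 = 272755/806664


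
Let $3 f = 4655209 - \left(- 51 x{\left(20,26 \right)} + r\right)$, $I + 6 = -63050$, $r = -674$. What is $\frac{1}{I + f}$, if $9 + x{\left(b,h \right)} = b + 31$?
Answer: $\frac{1}{1489619} \approx 6.7131 \cdot 10^{-7}$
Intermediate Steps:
$x{\left(b,h \right)} = 22 + b$ ($x{\left(b,h \right)} = -9 + \left(b + 31\right) = -9 + \left(31 + b\right) = 22 + b$)
$I = -63056$ ($I = -6 - 63050 = -63056$)
$f = 1552675$ ($f = \frac{4655209 - \left(- 51 \left(22 + 20\right) - 674\right)}{3} = \frac{4655209 - \left(\left(-51\right) 42 - 674\right)}{3} = \frac{4655209 - \left(-2142 - 674\right)}{3} = \frac{4655209 - -2816}{3} = \frac{4655209 + 2816}{3} = \frac{1}{3} \cdot 4658025 = 1552675$)
$\frac{1}{I + f} = \frac{1}{-63056 + 1552675} = \frac{1}{1489619}$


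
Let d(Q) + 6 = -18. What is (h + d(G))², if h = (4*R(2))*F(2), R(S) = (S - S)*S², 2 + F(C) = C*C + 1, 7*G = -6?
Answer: 576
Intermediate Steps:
G = -6/7 (G = (⅐)*(-6) = -6/7 ≈ -0.85714)
F(C) = -1 + C² (F(C) = -2 + (C*C + 1) = -2 + (C² + 1) = -2 + (1 + C²) = -1 + C²)
d(Q) = -24 (d(Q) = -6 - 18 = -24)
R(S) = 0 (R(S) = 0*S² = 0)
h = 0 (h = (4*0)*(-1 + 2²) = 0*(-1 + 4) = 0*3 = 0)
(h + d(G))² = (0 - 24)² = (-24)² = 576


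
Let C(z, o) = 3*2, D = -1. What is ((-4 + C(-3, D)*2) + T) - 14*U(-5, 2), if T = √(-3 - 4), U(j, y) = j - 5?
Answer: 148 + I*√7 ≈ 148.0 + 2.6458*I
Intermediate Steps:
U(j, y) = -5 + j
C(z, o) = 6
T = I*√7 (T = √(-7) = I*√7 ≈ 2.6458*I)
((-4 + C(-3, D)*2) + T) - 14*U(-5, 2) = ((-4 + 6*2) + I*√7) - 14*(-5 - 5) = ((-4 + 12) + I*√7) - 14*(-10) = (8 + I*√7) + 140 = 148 + I*√7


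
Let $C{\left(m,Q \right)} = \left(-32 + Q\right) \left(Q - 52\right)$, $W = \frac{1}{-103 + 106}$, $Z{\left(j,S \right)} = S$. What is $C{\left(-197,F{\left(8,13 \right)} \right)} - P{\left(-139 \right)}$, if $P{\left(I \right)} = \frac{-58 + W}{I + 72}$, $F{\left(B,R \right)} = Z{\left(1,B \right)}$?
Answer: $\frac{212083}{201} \approx 1055.1$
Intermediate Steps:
$F{\left(B,R \right)} = B$
$W = \frac{1}{3} \approx 0.33333$
$P{\left(I \right)} = - \frac{173}{3 \left(72 + I\right)}$ ($P{\left(I \right)} = \frac{-58 + \frac{1}{3}}{I + 72} = - \frac{173}{3 \left(72 + I\right)}$)
$C{\left(m,Q \right)} = \left(-52 + Q\right) \left(-32 + Q\right)$ ($C{\left(m,Q \right)} = \left(-32 + Q\right) \left(-52 + Q\right) = \left(-52 + Q\right) \left(-32 + Q\right)$)
$C{\left(-197,F{\left(8,13 \right)} \right)} - P{\left(-139 \right)} = \left(1664 + 8^{2} - 672\right) - - \frac{173}{216 + 3 \left(-139\right)} = \left(1664 + 64 - 672\right) - - \frac{173}{216 - 417} = 1056 - - \frac{173}{-201} = 1056 - \left(-173\right) \left(- \frac{1}{201}\right) = 1056 - \frac{173}{201} = \frac{212083}{201}$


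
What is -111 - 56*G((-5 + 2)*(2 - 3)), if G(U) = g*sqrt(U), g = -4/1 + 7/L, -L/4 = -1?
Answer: -111 + 126*sqrt(3) ≈ 107.24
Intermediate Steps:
L = 4 (L = -4*(-1) = 4)
g = -9/4 (g = -4/1 + 7/4 = -4*1 + 7*(1/4) = -4 + 7/4 = -9/4 ≈ -2.2500)
G(U) = -9*sqrt(U)/4
-111 - 56*G((-5 + 2)*(2 - 3)) = -111 - (-126)*sqrt((-5 + 2)*(2 - 3)) = -111 - (-126)*sqrt(-3*(-1)) = -111 - (-126)*sqrt(3) = -111 + 126*sqrt(3)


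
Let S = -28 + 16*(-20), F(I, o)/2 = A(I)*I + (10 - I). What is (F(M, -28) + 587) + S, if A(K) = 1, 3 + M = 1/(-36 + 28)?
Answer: 259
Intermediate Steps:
M = -25/8 (M = -3 + 1/(-36 + 28) = -3 + 1/(-8) = -3 - 1/8 = -25/8 ≈ -3.1250)
F(I, o) = 20 (F(I, o) = 2*(1*I + (10 - I)) = 2*(I + (10 - I)) = 2*10 = 20)
S = -348 (S = -28 - 320 = -348)
(F(M, -28) + 587) + S = (20 + 587) - 348 = 607 - 348 = 259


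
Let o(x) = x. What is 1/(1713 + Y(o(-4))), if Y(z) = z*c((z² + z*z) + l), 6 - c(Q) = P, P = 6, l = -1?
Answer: 1/1713 ≈ 0.00058377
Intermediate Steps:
c(Q) = 0 (c(Q) = 6 - 1*6 = 6 - 6 = 0)
Y(z) = 0 (Y(z) = z*0 = 0)
1/(1713 + Y(o(-4))) = 1/(1713 + 0) = 1/1713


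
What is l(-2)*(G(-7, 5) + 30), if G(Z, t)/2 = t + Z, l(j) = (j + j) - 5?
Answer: -234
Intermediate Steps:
l(j) = -5 + 2*j (l(j) = 2*j - 5 = -5 + 2*j)
G(Z, t) = 2*Z + 2*t (G(Z, t) = 2*(t + Z) = 2*(Z + t) = 2*Z + 2*t)
l(-2)*(G(-7, 5) + 30) = (-5 + 2*(-2))*((2*(-7) + 2*5) + 30) = (-5 - 4)*((-14 + 10) + 30) = -9*(-4 + 30) = -9*26 = -234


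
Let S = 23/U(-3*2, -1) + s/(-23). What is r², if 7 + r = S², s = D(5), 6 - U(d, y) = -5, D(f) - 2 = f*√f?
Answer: 46488404821/4097152081 + 1783514460*√5/372468371 ≈ 22.054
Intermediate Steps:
D(f) = 2 + f^(3/2) (D(f) = 2 + f*√f = 2 + f^(3/2))
U(d, y) = 11 (U(d, y) = 6 - 1*(-5) = 6 + 5 = 11)
s = 2 + 5*√5 (s = 2 + 5^(3/2) = 2 + 5*√5 ≈ 13.180)
S = 507/253 - 5*√5/23 (S = 23/11 + (2 + 5*√5)/(-23) = 23*(1/11) + (2 + 5*√5)*(-1/23) = 23/11 + (-2/23 - 5*√5/23) = 507/253 - 5*√5/23 ≈ 1.5179)
r = -7 + (507/253 - 5*√5/23)² ≈ -4.6961
r² = (-175889/64009 - 5070*√5/5819)²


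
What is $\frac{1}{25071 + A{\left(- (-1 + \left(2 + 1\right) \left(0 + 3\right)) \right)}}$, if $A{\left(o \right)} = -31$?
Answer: $\frac{1}{25040} \approx 3.9936 \cdot 10^{-5}$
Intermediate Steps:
$\frac{1}{25071 + A{\left(- (-1 + \left(2 + 1\right) \left(0 + 3\right)) \right)}} = \frac{1}{25071 - 31} = \frac{1}{25040}$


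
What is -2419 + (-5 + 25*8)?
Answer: -2224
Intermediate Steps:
-2419 + (-5 + 25*8) = -2419 + (-5 + 200) = -2419 + 195 = -2224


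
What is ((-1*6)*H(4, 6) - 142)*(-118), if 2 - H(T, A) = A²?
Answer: -7316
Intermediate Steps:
H(T, A) = 2 - A²
((-1*6)*H(4, 6) - 142)*(-118) = ((-1*6)*(2 - 1*6²) - 142)*(-118) = (-6*(2 - 1*36) - 142)*(-118) = (-6*(2 - 36) - 142)*(-118) = (-6*(-34) - 142)*(-118) = (204 - 142)*(-118) = 62*(-118) = -7316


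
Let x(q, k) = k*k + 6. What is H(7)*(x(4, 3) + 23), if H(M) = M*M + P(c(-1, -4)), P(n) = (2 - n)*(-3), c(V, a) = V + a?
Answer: 1064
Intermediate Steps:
x(q, k) = 6 + k² (x(q, k) = k² + 6 = 6 + k²)
P(n) = -6 + 3*n
H(M) = -21 + M² (H(M) = M*M + (-6 + 3*(-1 - 4)) = M² + (-6 + 3*(-5)) = M² + (-6 - 15) = M² - 21 = -21 + M²)
H(7)*(x(4, 3) + 23) = (-21 + 7²)*((6 + 3²) + 23) = (-21 + 49)*((6 + 9) + 23) = 28*(15 + 23) = 28*38 = 1064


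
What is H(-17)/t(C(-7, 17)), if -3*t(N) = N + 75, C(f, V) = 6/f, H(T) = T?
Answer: 119/173 ≈ 0.68786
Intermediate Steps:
t(N) = -25 - N/3 (t(N) = -(N + 75)/3 = -(75 + N)/3 = -25 - N/3)
H(-17)/t(C(-7, 17)) = -17/(-25 - 2/(-7)) = -17/(-25 - 2*(-1)/7) = -17/(-25 - ⅓*(-6/7)) = -17/(-25 + 2/7) = -17/(-173/7) = -17*(-7/173) = 119/173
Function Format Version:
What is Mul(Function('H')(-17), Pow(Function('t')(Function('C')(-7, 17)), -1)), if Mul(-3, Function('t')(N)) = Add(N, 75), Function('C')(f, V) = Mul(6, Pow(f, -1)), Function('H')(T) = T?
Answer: Rational(119, 173) ≈ 0.68786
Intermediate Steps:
Function('t')(N) = Add(-25, Mul(Rational(-1, 3), N)) (Function('t')(N) = Mul(Rational(-1, 3), Add(N, 75)) = Mul(Rational(-1, 3), Add(75, N)) = Add(-25, Mul(Rational(-1, 3), N)))
Mul(Function('H')(-17), Pow(Function('t')(Function('C')(-7, 17)), -1)) = Mul(-17, Pow(Add(-25, Mul(Rational(-1, 3), Mul(6, Pow(-7, -1)))), -1)) = Mul(-17, Pow(Add(-25, Mul(Rational(-1, 3), Mul(6, Rational(-1, 7)))), -1)) = Mul(-17, Pow(Add(-25, Mul(Rational(-1, 3), Rational(-6, 7))), -1)) = Mul(-17, Pow(Add(-25, Rational(2, 7)), -1)) = Mul(-17, Pow(Rational(-173, 7), -1)) = Mul(-17, Rational(-7, 173)) = Rational(119, 173)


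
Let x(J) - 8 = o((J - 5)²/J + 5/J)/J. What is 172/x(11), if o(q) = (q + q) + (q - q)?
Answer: 10406/525 ≈ 19.821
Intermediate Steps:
o(q) = 2*q (o(q) = 2*q + 0 = 2*q)
x(J) = 8 + (10/J + 2*(-5 + J)²/J)/J (x(J) = 8 + (2*((J - 5)²/J + 5/J))/J = 8 + (2*((-5 + J)²/J + 5/J))/J = 8 + (2*(5/J + (-5 + J)²/J))/J = 8 + (10/J + 2*(-5 + J)²/J)/J)
172/x(11) = 172/(10 - 20/11 + 60/11²) = 172/(10 - 20*1/11 + 60*(1/121)) = 172/(10 - 20/11 + 60/121) = 172/(1050/121) = 172*(121/1050) = 10406/525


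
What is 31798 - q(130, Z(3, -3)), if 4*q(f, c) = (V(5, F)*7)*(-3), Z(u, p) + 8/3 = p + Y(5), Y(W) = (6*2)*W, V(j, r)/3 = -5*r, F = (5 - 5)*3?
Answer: 31798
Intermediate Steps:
F = 0 (F = 0*3 = 0)
V(j, r) = -15*r (V(j, r) = 3*(-5*r) = -15*r)
Y(W) = 12*W
Z(u, p) = 172/3 + p (Z(u, p) = -8/3 + (p + 12*5) = -8/3 + (p + 60) = -8/3 + (60 + p) = 172/3 + p)
q(f, c) = 0 (q(f, c) = ((-15*0*7)*(-3))/4 = ((0*7)*(-3))/4 = (0*(-3))/4 = (1/4)*0 = 0)
31798 - q(130, Z(3, -3)) = 31798 - 1*0 = 31798 + 0 = 31798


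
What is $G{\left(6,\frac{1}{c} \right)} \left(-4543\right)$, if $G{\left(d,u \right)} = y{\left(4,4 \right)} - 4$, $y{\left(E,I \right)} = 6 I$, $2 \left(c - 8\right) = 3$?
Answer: $-90860$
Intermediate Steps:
$c = \frac{19}{2}$ ($c = 8 + \frac{1}{2} \cdot 3 = 8 + \frac{3}{2} = \frac{19}{2} \approx 9.5$)
$G{\left(d,u \right)} = 20$ ($G{\left(d,u \right)} = 6 \cdot 4 - 4 = 24 - 4 = 20$)
$G{\left(6,\frac{1}{c} \right)} \left(-4543\right) = 20 \left(-4543\right) = -90860$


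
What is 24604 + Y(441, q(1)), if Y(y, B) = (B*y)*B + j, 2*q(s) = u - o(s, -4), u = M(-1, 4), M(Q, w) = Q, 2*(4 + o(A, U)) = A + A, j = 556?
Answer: 25601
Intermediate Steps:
o(A, U) = -4 + A (o(A, U) = -4 + (A + A)/2 = -4 + (2*A)/2 = -4 + A)
u = -1
q(s) = 3/2 - s/2 (q(s) = (-1 - (-4 + s))/2 = (-1 + (4 - s))/2 = (3 - s)/2 = 3/2 - s/2)
Y(y, B) = 556 + y*B² (Y(y, B) = (B*y)*B + 556 = y*B² + 556 = 556 + y*B²)
24604 + Y(441, q(1)) = 24604 + (556 + 441*(3/2 - ½*1)²) = 24604 + (556 + 441*(3/2 - ½)²) = 24604 + (556 + 441*1²) = 24604 + (556 + 441*1) = 24604 + (556 + 441) = 24604 + 997 = 25601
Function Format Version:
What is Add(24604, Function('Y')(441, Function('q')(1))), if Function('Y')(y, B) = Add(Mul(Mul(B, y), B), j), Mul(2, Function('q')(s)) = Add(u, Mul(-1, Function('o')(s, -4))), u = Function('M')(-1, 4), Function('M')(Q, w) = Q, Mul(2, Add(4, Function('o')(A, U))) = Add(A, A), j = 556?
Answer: 25601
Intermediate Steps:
Function('o')(A, U) = Add(-4, A) (Function('o')(A, U) = Add(-4, Mul(Rational(1, 2), Add(A, A))) = Add(-4, Mul(Rational(1, 2), Mul(2, A))) = Add(-4, A))
u = -1
Function('q')(s) = Add(Rational(3, 2), Mul(Rational(-1, 2), s)) (Function('q')(s) = Mul(Rational(1, 2), Add(-1, Mul(-1, Add(-4, s)))) = Mul(Rational(1, 2), Add(-1, Add(4, Mul(-1, s)))) = Mul(Rational(1, 2), Add(3, Mul(-1, s))) = Add(Rational(3, 2), Mul(Rational(-1, 2), s)))
Function('Y')(y, B) = Add(556, Mul(y, Pow(B, 2))) (Function('Y')(y, B) = Add(Mul(Mul(B, y), B), 556) = Add(Mul(y, Pow(B, 2)), 556) = Add(556, Mul(y, Pow(B, 2))))
Add(24604, Function('Y')(441, Function('q')(1))) = Add(24604, Add(556, Mul(441, Pow(Add(Rational(3, 2), Mul(Rational(-1, 2), 1)), 2)))) = Add(24604, Add(556, Mul(441, Pow(Add(Rational(3, 2), Rational(-1, 2)), 2)))) = Add(24604, Add(556, Mul(441, Pow(1, 2)))) = Add(24604, Add(556, Mul(441, 1))) = Add(24604, Add(556, 441)) = Add(24604, 997) = 25601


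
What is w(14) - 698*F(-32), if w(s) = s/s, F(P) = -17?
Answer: 11867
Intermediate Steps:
w(s) = 1
w(14) - 698*F(-32) = 1 - 698*(-17) = 1 + 11866 = 11867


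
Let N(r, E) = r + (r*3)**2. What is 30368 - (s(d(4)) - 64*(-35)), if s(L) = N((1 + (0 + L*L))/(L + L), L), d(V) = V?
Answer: 1797455/64 ≈ 28085.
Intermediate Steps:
N(r, E) = r + 9*r**2 (N(r, E) = r + (3*r)**2 = r + 9*r**2)
s(L) = (1 + L**2)*(1 + 9*(1 + L**2)/(2*L))/(2*L) (s(L) = ((1 + (0 + L*L))/(L + L))*(1 + 9*((1 + (0 + L*L))/(L + L))) = ((1 + (0 + L**2))/((2*L)))*(1 + 9*((1 + (0 + L**2))/((2*L)))) = ((1 + L**2)*(1/(2*L)))*(1 + 9*((1 + L**2)*(1/(2*L)))) = ((1 + L**2)/(2*L))*(1 + 9*((1 + L**2)/(2*L))) = ((1 + L**2)/(2*L))*(1 + 9*(1 + L**2)/(2*L)) = (1 + L**2)*(1 + 9*(1 + L**2)/(2*L))/(2*L))
30368 - (s(d(4)) - 64*(-35)) = 30368 - ((1/4)*(1 + 4**2)*(9 + 2*4 + 9*4**2)/4**2 - 64*(-35)) = 30368 - ((1/4)*(1/16)*(1 + 16)*(9 + 8 + 9*16) + 2240) = 30368 - ((1/4)*(1/16)*17*(9 + 8 + 144) + 2240) = 30368 - ((1/4)*(1/16)*17*161 + 2240) = 30368 - (2737/64 + 2240) = 30368 - 1*146097/64 = 30368 - 146097/64 = 1797455/64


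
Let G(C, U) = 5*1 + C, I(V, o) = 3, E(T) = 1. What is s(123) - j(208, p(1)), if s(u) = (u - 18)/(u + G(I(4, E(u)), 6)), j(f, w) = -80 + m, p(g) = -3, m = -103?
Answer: 24078/131 ≈ 183.80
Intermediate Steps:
j(f, w) = -183 (j(f, w) = -80 - 103 = -183)
G(C, U) = 5 + C
s(u) = (-18 + u)/(8 + u) (s(u) = (u - 18)/(u + (5 + 3)) = (-18 + u)/(u + 8) = (-18 + u)/(8 + u))
s(123) - j(208, p(1)) = (-18 + 123)/(8 + 123) - 1*(-183) = 105/131 + 183 = 24078/131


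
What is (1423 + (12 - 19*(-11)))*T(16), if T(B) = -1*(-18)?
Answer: 29592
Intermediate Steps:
T(B) = 18
(1423 + (12 - 19*(-11)))*T(16) = (1423 + (12 - 19*(-11)))*18 = (1423 + (12 + 209))*18 = (1423 + 221)*18 = 1644*18 = 29592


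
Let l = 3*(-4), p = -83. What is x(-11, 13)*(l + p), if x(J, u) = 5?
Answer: -475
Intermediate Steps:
l = -12
x(-11, 13)*(l + p) = 5*(-12 - 83) = 5*(-95) = -475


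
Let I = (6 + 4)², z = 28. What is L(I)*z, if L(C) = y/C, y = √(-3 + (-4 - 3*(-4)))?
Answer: 7*√5/25 ≈ 0.62610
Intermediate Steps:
I = 100 (I = 10² = 100)
y = √5 (y = √(-3 + (-4 + 12)) = √(-3 + 8) = √5 ≈ 2.2361)
L(C) = √5/C
L(I)*z = (√5/100)*28 = 7*√5/25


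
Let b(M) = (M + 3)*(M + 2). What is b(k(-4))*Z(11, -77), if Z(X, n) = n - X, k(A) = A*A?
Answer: -30096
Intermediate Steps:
k(A) = A**2
b(M) = (2 + M)*(3 + M) (b(M) = (3 + M)*(2 + M) = (2 + M)*(3 + M))
b(k(-4))*Z(11, -77) = (6 + ((-4)**2)**2 + 5*(-4)**2)*(-77 - 1*11) = (6 + 16**2 + 5*16)*(-77 - 11) = (6 + 256 + 80)*(-88) = 342*(-88) = -30096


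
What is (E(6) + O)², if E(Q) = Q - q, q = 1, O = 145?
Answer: 22500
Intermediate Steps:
E(Q) = -1 + Q (E(Q) = Q - 1*1 = Q - 1 = -1 + Q)
(E(6) + O)² = ((-1 + 6) + 145)² = (5 + 145)² = 150² = 22500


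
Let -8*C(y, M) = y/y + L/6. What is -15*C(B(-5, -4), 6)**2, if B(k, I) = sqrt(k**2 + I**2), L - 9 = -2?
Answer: -845/768 ≈ -1.1003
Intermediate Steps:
L = 7 (L = 9 - 2 = 7)
B(k, I) = sqrt(I**2 + k**2)
C(y, M) = -13/48 (C(y, M) = -(y/y + 7/6)/8 = -(1 + 7*(1/6))/8 = -(1 + 7/6)/8 = -1/8*13/6 = -13/48)
-15*C(B(-5, -4), 6)**2 = -15*(-13/48)**2 = -15*169/2304 = -845/768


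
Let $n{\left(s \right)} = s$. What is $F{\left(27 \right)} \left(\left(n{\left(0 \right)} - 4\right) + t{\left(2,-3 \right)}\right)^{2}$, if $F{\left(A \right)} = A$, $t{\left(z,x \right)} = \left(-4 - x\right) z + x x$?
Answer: $243$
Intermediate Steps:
$t{\left(z,x \right)} = x^{2} + z \left(-4 - x\right)$ ($t{\left(z,x \right)} = z \left(-4 - x\right) + x^{2} = x^{2} + z \left(-4 - x\right)$)
$F{\left(27 \right)} \left(\left(n{\left(0 \right)} - 4\right) + t{\left(2,-3 \right)}\right)^{2} = 27 \left(\left(0 - 4\right) - \left(8 - 9 - 6\right)\right)^{2} = 27 \left(\left(0 - 4\right) + \left(9 - 8 + 6\right)\right)^{2} = 27 \left(-4 + 7\right)^{2} = 27 \cdot 3^{2} = 27 \cdot 9 = 243$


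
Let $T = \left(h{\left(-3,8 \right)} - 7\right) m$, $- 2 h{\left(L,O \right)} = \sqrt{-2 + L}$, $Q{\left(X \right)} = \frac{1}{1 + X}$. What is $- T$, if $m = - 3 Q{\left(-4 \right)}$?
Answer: $7 + \frac{i \sqrt{5}}{2} \approx 7.0 + 1.118 i$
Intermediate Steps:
$h{\left(L,O \right)} = - \frac{\sqrt{-2 + L}}{2}$
$m = 1$ ($m = - \frac{3}{1 - 4} = - \frac{3}{-3} = \left(-3\right) \left(- \frac{1}{3}\right) = 1$)
$T = -7 - \frac{i \sqrt{5}}{2}$ ($T = \left(- \frac{\sqrt{-2 - 3}}{2} - 7\right) 1 = \left(- \frac{\sqrt{-5}}{2} - 7\right) 1 = \left(- \frac{i \sqrt{5}}{2} - 7\right) 1 = \left(-7 - \frac{i \sqrt{5}}{2}\right) 1 = -7 - \frac{i \sqrt{5}}{2} \approx -7.0 - 1.118 i$)
$- T = - (-7 - \frac{i \sqrt{5}}{2}) = 7 + \frac{i \sqrt{5}}{2}$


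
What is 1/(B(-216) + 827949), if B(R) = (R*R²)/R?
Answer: 1/874605 ≈ 1.1434e-6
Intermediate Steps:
B(R) = R² (B(R) = R³/R = R²)
1/(B(-216) + 827949) = 1/((-216)² + 827949) = 1/(46656 + 827949) = 1/874605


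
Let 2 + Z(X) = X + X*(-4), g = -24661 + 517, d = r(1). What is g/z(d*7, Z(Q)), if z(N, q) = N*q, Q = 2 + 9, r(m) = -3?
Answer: -8048/245 ≈ -32.849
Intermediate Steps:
d = -3
g = -24144
Q = 11
Z(X) = -2 - 3*X (Z(X) = -2 + (X + X*(-4)) = -2 + (X - 4*X) = -2 - 3*X)
g/z(d*7, Z(Q)) = -24144*(-1/(21*(-2 - 3*11))) = -24144*(-1/(21*(-2 - 33))) = -24144/((-21*(-35))) = -24144/735 = -24144*1/735 = -8048/245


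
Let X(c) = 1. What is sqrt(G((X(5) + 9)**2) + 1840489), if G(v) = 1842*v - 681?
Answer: 2*sqrt(506002) ≈ 1422.7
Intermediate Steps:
G(v) = -681 + 1842*v
sqrt(G((X(5) + 9)**2) + 1840489) = sqrt((-681 + 1842*(1 + 9)**2) + 1840489) = sqrt((-681 + 1842*10**2) + 1840489) = sqrt((-681 + 1842*100) + 1840489) = sqrt((-681 + 184200) + 1840489) = sqrt(183519 + 1840489) = sqrt(2024008) = 2*sqrt(506002)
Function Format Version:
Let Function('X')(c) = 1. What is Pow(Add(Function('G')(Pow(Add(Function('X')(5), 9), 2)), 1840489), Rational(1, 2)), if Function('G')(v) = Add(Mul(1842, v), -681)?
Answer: Mul(2, Pow(506002, Rational(1, 2))) ≈ 1422.7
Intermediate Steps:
Function('G')(v) = Add(-681, Mul(1842, v))
Pow(Add(Function('G')(Pow(Add(Function('X')(5), 9), 2)), 1840489), Rational(1, 2)) = Pow(Add(Add(-681, Mul(1842, Pow(Add(1, 9), 2))), 1840489), Rational(1, 2)) = Pow(Add(Add(-681, Mul(1842, Pow(10, 2))), 1840489), Rational(1, 2)) = Pow(Add(Add(-681, Mul(1842, 100)), 1840489), Rational(1, 2)) = Pow(Add(Add(-681, 184200), 1840489), Rational(1, 2)) = Pow(Add(183519, 1840489), Rational(1, 2)) = Pow(2024008, Rational(1, 2)) = Mul(2, Pow(506002, Rational(1, 2)))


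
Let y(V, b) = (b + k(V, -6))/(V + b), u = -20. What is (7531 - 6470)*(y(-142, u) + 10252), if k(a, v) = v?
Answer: 881080925/81 ≈ 1.0878e+7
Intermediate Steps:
y(V, b) = (-6 + b)/(V + b) (y(V, b) = (b - 6)/(V + b) = (-6 + b)/(V + b))
(7531 - 6470)*(y(-142, u) + 10252) = (7531 - 6470)*((-6 - 20)/(-142 - 20) + 10252) = 1061*(-26/(-162) + 10252) = 1061*(-1/162*(-26) + 10252) = 1061*(13/81 + 10252) = 1061*(830425/81) = 881080925/81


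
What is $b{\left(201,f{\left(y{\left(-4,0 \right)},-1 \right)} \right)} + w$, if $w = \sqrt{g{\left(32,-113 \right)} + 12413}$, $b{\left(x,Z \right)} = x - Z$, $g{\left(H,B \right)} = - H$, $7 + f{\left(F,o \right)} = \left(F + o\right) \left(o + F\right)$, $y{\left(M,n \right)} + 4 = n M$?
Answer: $183 + \sqrt{12381} \approx 294.27$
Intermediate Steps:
$y{\left(M,n \right)} = -4 + M n$ ($y{\left(M,n \right)} = -4 + n M = -4 + M n$)
$f{\left(F,o \right)} = -7 + \left(F + o\right)^{2}$ ($f{\left(F,o \right)} = -7 + \left(F + o\right) \left(o + F\right) = -7 + \left(F + o\right) \left(F + o\right) = -7 + \left(F + o\right)^{2}$)
$w = \sqrt{12381}$ ($w = \sqrt{\left(-1\right) 32 + 12413} = \sqrt{-32 + 12413} = \sqrt{12381} \approx 111.27$)
$b{\left(201,f{\left(y{\left(-4,0 \right)},-1 \right)} \right)} + w = \left(201 - \left(-7 + \left(\left(-4 - 0\right) - 1\right)^{2}\right)\right) + \sqrt{12381} = \left(201 - \left(-7 + \left(\left(-4 + 0\right) - 1\right)^{2}\right)\right) + \sqrt{12381} = \left(201 - \left(-7 + \left(-4 - 1\right)^{2}\right)\right) + \sqrt{12381} = \left(201 - \left(-7 + \left(-5\right)^{2}\right)\right) + \sqrt{12381} = \left(201 - \left(-7 + 25\right)\right) + \sqrt{12381} = \left(201 - 18\right) + \sqrt{12381} = 183 + \sqrt{12381}$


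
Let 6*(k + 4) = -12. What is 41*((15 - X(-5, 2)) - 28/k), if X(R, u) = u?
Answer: 2173/3 ≈ 724.33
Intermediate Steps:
k = -6 (k = -4 + (⅙)*(-12) = -4 - 2 = -6)
41*((15 - X(-5, 2)) - 28/k) = 41*((15 - 1*2) - 28/(-6)) = 41*((15 - 2) - 28*(-⅙)) = 41*(13 + 14/3) = 41*(53/3) = 2173/3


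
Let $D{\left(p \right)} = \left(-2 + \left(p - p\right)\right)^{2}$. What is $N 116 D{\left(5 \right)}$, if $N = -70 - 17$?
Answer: $-40368$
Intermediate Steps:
$D{\left(p \right)} = 4$ ($D{\left(p \right)} = \left(-2 + 0\right)^{2} = \left(-2\right)^{2} = 4$)
$N = -87$
$N 116 D{\left(5 \right)} = \left(-87\right) 116 \cdot 4 = \left(-10092\right) 4 = -40368$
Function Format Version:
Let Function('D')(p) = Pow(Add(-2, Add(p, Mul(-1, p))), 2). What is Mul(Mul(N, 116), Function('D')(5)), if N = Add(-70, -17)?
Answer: -40368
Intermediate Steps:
Function('D')(p) = 4 (Function('D')(p) = Pow(Add(-2, 0), 2) = Pow(-2, 2) = 4)
N = -87
Mul(Mul(N, 116), Function('D')(5)) = Mul(Mul(-87, 116), 4) = Mul(-10092, 4) = -40368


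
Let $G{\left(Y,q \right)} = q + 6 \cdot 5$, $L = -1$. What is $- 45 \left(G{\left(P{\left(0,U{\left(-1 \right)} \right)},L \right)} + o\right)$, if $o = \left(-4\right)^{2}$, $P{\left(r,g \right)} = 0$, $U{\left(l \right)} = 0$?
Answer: $-2025$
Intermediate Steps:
$o = 16$
$G{\left(Y,q \right)} = 30 + q$ ($G{\left(Y,q \right)} = q + 30 = 30 + q$)
$- 45 \left(G{\left(P{\left(0,U{\left(-1 \right)} \right)},L \right)} + o\right) = - 45 \left(\left(30 - 1\right) + 16\right) = - 45 \left(29 + 16\right) = \left(-45\right) 45 = -2025$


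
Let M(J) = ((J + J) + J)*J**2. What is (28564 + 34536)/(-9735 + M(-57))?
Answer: -31550/282657 ≈ -0.11162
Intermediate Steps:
M(J) = 3*J**3 (M(J) = (2*J + J)*J**2 = (3*J)*J**2 = 3*J**3)
(28564 + 34536)/(-9735 + M(-57)) = (28564 + 34536)/(-9735 + 3*(-57)**3) = 63100/(-9735 + 3*(-185193)) = 63100/(-9735 - 555579) = 63100/(-565314) = 63100*(-1/565314) = -31550/282657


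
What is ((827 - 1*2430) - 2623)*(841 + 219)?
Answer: -4479560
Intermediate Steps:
((827 - 1*2430) - 2623)*(841 + 219) = ((827 - 2430) - 2623)*1060 = (-1603 - 2623)*1060 = -4226*1060 = -4479560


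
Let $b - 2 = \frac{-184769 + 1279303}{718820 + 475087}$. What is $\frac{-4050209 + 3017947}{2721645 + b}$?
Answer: $- \frac{1232424827634}{3249394499363} \approx -0.37928$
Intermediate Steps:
$b = \frac{3482348}{1193907}$ ($b = 2 + \frac{-184769 + 1279303}{718820 + 475087} = 2 + \frac{1094534}{1193907} = \frac{3482348}{1193907} \approx 2.9168$)
$\frac{-4050209 + 3017947}{2721645 + b} = \frac{-4050209 + 3017947}{2721645 + \frac{3482348}{1193907}} = - \frac{1032262}{\frac{3249394499363}{1193907}} = \left(-1032262\right) \frac{1193907}{3249394499363} = - \frac{1232424827634}{3249394499363}$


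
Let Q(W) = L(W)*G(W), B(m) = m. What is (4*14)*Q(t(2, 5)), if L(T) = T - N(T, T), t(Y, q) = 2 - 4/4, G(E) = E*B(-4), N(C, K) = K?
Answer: 0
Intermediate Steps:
G(E) = -4*E (G(E) = E*(-4) = -4*E)
t(Y, q) = 1 (t(Y, q) = 2 - 4*¼ = 2 - 1 = 1)
L(T) = 0 (L(T) = T - T = 0)
Q(W) = 0 (Q(W) = 0*(-4*W) = 0)
(4*14)*Q(t(2, 5)) = (4*14)*0 = 56*0 = 0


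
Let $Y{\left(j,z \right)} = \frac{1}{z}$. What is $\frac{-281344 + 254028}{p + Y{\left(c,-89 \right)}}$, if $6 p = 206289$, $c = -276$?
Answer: $- \frac{4862248}{6119905} \approx -0.7945$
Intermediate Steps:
$p = \frac{68763}{2}$ ($p = \frac{1}{6} \cdot 206289 = \frac{68763}{2} \approx 34382.0$)
$\frac{-281344 + 254028}{p + Y{\left(c,-89 \right)}} = \frac{-281344 + 254028}{\frac{68763}{2} + \frac{1}{-89}} = - \frac{27316}{\frac{68763}{2} - \frac{1}{89}} = - \frac{27316}{\frac{6119905}{178}} = \left(-27316\right) \frac{178}{6119905} = - \frac{4862248}{6119905}$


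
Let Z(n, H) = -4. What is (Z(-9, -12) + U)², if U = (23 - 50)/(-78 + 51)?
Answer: 9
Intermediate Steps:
U = 1 (U = -27/(-27) = -27*(-1/27) = 1)
(Z(-9, -12) + U)² = (-4 + 1)² = (-3)² = 9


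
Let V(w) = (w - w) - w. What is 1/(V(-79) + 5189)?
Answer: 1/5268 ≈ 0.00018983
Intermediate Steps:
V(w) = -w (V(w) = 0 - w = -w)
1/(V(-79) + 5189) = 1/(-1*(-79) + 5189) = 1/(79 + 5189) = 1/5268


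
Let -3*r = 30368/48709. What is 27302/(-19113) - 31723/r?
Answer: 88599141802637/580423584 ≈ 1.5265e+5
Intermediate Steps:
r = -30368/146127 (r = -30368/(3*48709) = -⅓*30368/48709 = -30368/146127 ≈ -0.20782)
27302/(-19113) - 31723/r = 27302/(-19113) - 31723/(-30368/146127) = 27302*(-1/19113) - 31723*(-146127/30368) = -27302/19113 + 4635586821/30368 = 88599141802637/580423584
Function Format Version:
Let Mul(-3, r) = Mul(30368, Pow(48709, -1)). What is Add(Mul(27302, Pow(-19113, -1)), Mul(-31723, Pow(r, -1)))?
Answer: Rational(88599141802637, 580423584) ≈ 1.5265e+5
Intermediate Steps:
r = Rational(-30368, 146127) (r = Mul(Rational(-1, 3), Mul(30368, Pow(48709, -1))) = Mul(Rational(-1, 3), Mul(30368, Rational(1, 48709))) = Mul(Rational(-1, 3), Rational(30368, 48709)) = Rational(-30368, 146127) ≈ -0.20782)
Add(Mul(27302, Pow(-19113, -1)), Mul(-31723, Pow(r, -1))) = Add(Mul(27302, Pow(-19113, -1)), Mul(-31723, Pow(Rational(-30368, 146127), -1))) = Add(Mul(27302, Rational(-1, 19113)), Mul(-31723, Rational(-146127, 30368))) = Add(Rational(-27302, 19113), Rational(4635586821, 30368)) = Rational(88599141802637, 580423584)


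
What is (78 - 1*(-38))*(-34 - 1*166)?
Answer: -23200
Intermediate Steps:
(78 - 1*(-38))*(-34 - 1*166) = (78 + 38)*(-34 - 166) = 116*(-200) = -23200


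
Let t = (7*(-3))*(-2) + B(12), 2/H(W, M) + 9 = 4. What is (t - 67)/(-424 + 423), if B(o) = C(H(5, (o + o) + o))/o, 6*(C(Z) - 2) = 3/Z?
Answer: 399/16 ≈ 24.938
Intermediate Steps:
H(W, M) = -2/5 (H(W, M) = 2/(-9 + 4) = 2/(-5) = 2*(-1/5) = -2/5)
C(Z) = 2 + 1/(2*Z) (C(Z) = 2 + (3/Z)/6 = 2 + 1/(2*Z))
B(o) = 3/(4*o) (B(o) = (2 + 1/(2*(-2/5)))/o = (2 + (1/2)*(-5/2))/o = (2 - 5/4)/o = 3/(4*o))
t = 673/16 (t = (7*(-3))*(-2) + (3/4)/12 = -21*(-2) + (3/4)*(1/12) = 42 + 1/16 = 673/16 ≈ 42.063)
(t - 67)/(-424 + 423) = (673/16 - 67)/(-424 + 423) = -399/16/(-1) = -399/16*(-1) = 399/16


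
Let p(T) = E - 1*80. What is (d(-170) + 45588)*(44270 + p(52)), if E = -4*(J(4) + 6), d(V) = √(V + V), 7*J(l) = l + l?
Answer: 14092618440/7 + 618260*I*√85/7 ≈ 2.0132e+9 + 8.143e+5*I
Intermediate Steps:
J(l) = 2*l/7 (J(l) = (l + l)/7 = (2*l)/7 = 2*l/7)
d(V) = √2*√V (d(V) = √(2*V) = √2*√V)
E = -200/7 (E = -4*((2/7)*4 + 6) = -4*(8/7 + 6) = -4*50/7 = -200/7 ≈ -28.571)
p(T) = -760/7 (p(T) = -200/7 - 1*80 = -200/7 - 80 = -760/7)
(d(-170) + 45588)*(44270 + p(52)) = (√2*√(-170) + 45588)*(44270 - 760/7) = (√2*(I*√170) + 45588)*(309130/7) = (2*I*√85 + 45588)*(309130/7) = (45588 + 2*I*√85)*(309130/7) = 14092618440/7 + 618260*I*√85/7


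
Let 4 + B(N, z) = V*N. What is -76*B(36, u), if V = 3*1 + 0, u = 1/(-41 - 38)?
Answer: -7904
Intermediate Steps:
u = -1/79 (u = 1/(-79) = -1/79 ≈ -0.012658)
V = 3 (V = 3 + 0 = 3)
B(N, z) = -4 + 3*N
-76*B(36, u) = -76*(-4 + 3*36) = -76*(-4 + 108) = -76*104 = -7904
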